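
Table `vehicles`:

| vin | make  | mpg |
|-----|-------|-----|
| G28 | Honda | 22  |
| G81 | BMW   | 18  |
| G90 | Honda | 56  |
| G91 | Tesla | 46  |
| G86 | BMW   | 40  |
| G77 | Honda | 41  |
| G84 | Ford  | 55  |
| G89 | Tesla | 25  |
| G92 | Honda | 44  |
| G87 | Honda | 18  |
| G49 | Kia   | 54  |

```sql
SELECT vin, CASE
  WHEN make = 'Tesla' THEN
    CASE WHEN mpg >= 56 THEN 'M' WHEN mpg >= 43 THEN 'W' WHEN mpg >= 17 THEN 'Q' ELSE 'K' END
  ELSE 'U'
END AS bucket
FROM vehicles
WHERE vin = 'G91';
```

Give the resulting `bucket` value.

W

vin = G91: make=Tesla, mpg=46.
make='Tesla' → inner[mpg >= 43] → W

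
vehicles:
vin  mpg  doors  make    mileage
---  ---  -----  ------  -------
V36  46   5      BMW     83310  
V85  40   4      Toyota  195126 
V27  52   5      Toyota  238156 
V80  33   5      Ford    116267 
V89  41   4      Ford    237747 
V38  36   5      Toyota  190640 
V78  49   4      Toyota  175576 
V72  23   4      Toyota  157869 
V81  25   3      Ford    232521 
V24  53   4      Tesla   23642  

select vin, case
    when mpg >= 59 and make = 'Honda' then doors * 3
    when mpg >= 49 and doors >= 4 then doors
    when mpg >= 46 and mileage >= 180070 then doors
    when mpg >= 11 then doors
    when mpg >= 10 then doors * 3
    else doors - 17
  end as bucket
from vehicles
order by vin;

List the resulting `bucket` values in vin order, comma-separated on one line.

vin=V24: mpg >= 49 and doors >= 4 → 4
vin=V27: mpg >= 49 and doors >= 4 → 5
vin=V36: mpg >= 11 → 5
vin=V38: mpg >= 11 → 5
vin=V72: mpg >= 11 → 4
vin=V78: mpg >= 49 and doors >= 4 → 4
vin=V80: mpg >= 11 → 5
vin=V81: mpg >= 11 → 3
vin=V85: mpg >= 11 → 4
vin=V89: mpg >= 11 → 4

4, 5, 5, 5, 4, 4, 5, 3, 4, 4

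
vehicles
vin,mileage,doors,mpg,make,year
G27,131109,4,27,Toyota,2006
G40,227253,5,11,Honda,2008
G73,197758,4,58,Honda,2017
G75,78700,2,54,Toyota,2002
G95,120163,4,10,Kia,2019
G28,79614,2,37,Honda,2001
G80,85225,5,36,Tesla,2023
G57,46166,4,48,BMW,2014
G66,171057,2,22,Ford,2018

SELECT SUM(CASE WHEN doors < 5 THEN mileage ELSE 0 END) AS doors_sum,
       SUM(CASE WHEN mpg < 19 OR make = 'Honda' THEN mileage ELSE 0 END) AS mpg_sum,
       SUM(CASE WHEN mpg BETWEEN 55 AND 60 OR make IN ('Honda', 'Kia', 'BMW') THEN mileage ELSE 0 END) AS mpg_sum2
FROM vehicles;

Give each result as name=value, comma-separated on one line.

[doors_sum: doors < 5]
vin=G27: ✓ → 131109
vin=G40: ✗
vin=G73: ✓ → 197758
vin=G75: ✓ → 78700
vin=G95: ✓ → 120163
vin=G28: ✓ → 79614
vin=G80: ✗
vin=G57: ✓ → 46166
vin=G66: ✓ → 171057
doors_sum = 131109 + 197758 + 78700 + 120163 + 79614 + 46166 + 171057 = 824567
—
[mpg_sum: mpg < 19 OR make = 'Honda']
vin=G27: ✗
vin=G40: ✓ → 227253
vin=G73: ✓ → 197758
vin=G75: ✗
vin=G95: ✓ → 120163
vin=G28: ✓ → 79614
vin=G80: ✗
vin=G57: ✗
vin=G66: ✗
mpg_sum = 227253 + 197758 + 120163 + 79614 = 624788
—
[mpg_sum2: mpg BETWEEN 55 AND 60 OR make IN ('Honda', 'Kia', 'BMW')]
vin=G27: ✗
vin=G40: ✓ → 227253
vin=G73: ✓ → 197758
vin=G75: ✗
vin=G95: ✓ → 120163
vin=G28: ✓ → 79614
vin=G80: ✗
vin=G57: ✓ → 46166
vin=G66: ✗
mpg_sum2 = 227253 + 197758 + 120163 + 79614 + 46166 = 670954

doors_sum=824567, mpg_sum=624788, mpg_sum2=670954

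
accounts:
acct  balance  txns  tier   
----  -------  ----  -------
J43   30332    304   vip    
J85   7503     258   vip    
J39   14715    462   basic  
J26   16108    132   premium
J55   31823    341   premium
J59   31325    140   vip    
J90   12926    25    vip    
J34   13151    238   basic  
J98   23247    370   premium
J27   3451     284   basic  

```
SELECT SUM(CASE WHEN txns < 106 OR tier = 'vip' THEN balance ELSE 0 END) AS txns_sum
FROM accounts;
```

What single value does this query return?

acct=J43: ✓ → 30332
acct=J85: ✓ → 7503
acct=J39: ✗
acct=J26: ✗
acct=J55: ✗
acct=J59: ✓ → 31325
acct=J90: ✓ → 12926
acct=J34: ✗
acct=J98: ✗
acct=J27: ✗
txns_sum = 30332 + 7503 + 31325 + 12926 = 82086

82086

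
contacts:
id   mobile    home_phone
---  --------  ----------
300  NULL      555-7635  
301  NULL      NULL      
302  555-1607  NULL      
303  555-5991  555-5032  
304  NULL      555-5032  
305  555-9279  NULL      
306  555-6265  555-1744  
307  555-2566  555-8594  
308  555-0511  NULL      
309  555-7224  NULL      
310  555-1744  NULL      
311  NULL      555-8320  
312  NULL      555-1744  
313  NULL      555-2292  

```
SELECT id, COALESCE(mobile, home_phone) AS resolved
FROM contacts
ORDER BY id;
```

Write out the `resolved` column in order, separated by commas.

id=300: mobile=NULL, home_phone=555-7635 → 555-7635
id=301: mobile=NULL, home_phone=NULL (all NULL) → NULL
id=302: mobile=555-1607 → 555-1607
id=303: mobile=555-5991 → 555-5991
id=304: mobile=NULL, home_phone=555-5032 → 555-5032
id=305: mobile=555-9279 → 555-9279
id=306: mobile=555-6265 → 555-6265
id=307: mobile=555-2566 → 555-2566
id=308: mobile=555-0511 → 555-0511
id=309: mobile=555-7224 → 555-7224
id=310: mobile=555-1744 → 555-1744
id=311: mobile=NULL, home_phone=555-8320 → 555-8320
id=312: mobile=NULL, home_phone=555-1744 → 555-1744
id=313: mobile=NULL, home_phone=555-2292 → 555-2292

555-7635, NULL, 555-1607, 555-5991, 555-5032, 555-9279, 555-6265, 555-2566, 555-0511, 555-7224, 555-1744, 555-8320, 555-1744, 555-2292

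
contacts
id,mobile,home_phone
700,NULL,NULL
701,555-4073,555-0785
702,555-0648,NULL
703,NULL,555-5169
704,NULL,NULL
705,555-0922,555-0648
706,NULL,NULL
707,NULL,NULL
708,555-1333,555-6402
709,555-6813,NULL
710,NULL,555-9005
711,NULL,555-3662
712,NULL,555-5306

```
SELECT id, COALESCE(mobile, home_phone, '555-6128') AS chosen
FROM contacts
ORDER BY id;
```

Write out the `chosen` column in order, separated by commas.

id=700: mobile=NULL, home_phone=NULL, → literal 555-6128 → 555-6128
id=701: mobile=555-4073 → 555-4073
id=702: mobile=555-0648 → 555-0648
id=703: mobile=NULL, home_phone=555-5169 → 555-5169
id=704: mobile=NULL, home_phone=NULL, → literal 555-6128 → 555-6128
id=705: mobile=555-0922 → 555-0922
id=706: mobile=NULL, home_phone=NULL, → literal 555-6128 → 555-6128
id=707: mobile=NULL, home_phone=NULL, → literal 555-6128 → 555-6128
id=708: mobile=555-1333 → 555-1333
id=709: mobile=555-6813 → 555-6813
id=710: mobile=NULL, home_phone=555-9005 → 555-9005
id=711: mobile=NULL, home_phone=555-3662 → 555-3662
id=712: mobile=NULL, home_phone=555-5306 → 555-5306

555-6128, 555-4073, 555-0648, 555-5169, 555-6128, 555-0922, 555-6128, 555-6128, 555-1333, 555-6813, 555-9005, 555-3662, 555-5306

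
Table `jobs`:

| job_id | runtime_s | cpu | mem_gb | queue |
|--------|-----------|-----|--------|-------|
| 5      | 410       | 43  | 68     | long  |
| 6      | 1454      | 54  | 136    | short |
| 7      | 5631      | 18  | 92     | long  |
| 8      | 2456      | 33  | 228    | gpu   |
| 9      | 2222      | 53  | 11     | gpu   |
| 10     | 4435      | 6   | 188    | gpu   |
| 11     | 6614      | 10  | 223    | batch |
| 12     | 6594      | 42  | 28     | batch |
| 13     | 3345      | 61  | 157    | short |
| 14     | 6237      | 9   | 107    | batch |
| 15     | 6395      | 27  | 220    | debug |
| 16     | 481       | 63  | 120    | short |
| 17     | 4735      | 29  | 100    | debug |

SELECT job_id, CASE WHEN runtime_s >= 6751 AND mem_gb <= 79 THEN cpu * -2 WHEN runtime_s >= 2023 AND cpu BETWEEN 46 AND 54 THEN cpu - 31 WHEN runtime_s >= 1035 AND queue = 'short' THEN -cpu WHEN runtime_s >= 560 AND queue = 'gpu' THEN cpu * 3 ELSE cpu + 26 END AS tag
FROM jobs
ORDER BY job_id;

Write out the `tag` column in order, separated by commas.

69, -54, 44, 99, 22, 18, 36, 68, -61, 35, 53, 89, 55

job_id=5: ELSE → 69
job_id=6: runtime_s >= 1035 AND queue = 'short' → -54
job_id=7: ELSE → 44
job_id=8: runtime_s >= 560 AND queue = 'gpu' → 99
job_id=9: runtime_s >= 2023 AND cpu BETWEEN 46 AND 54 → 22
job_id=10: runtime_s >= 560 AND queue = 'gpu' → 18
job_id=11: ELSE → 36
job_id=12: ELSE → 68
job_id=13: runtime_s >= 1035 AND queue = 'short' → -61
job_id=14: ELSE → 35
job_id=15: ELSE → 53
job_id=16: ELSE → 89
job_id=17: ELSE → 55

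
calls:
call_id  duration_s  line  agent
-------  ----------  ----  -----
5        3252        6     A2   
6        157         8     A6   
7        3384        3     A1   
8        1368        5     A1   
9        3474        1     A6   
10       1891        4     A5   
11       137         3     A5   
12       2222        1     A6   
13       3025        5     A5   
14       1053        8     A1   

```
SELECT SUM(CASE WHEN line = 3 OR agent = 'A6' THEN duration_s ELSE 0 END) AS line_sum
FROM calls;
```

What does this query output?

call_id=5: ✗
call_id=6: ✓ → 157
call_id=7: ✓ → 3384
call_id=8: ✗
call_id=9: ✓ → 3474
call_id=10: ✗
call_id=11: ✓ → 137
call_id=12: ✓ → 2222
call_id=13: ✗
call_id=14: ✗
line_sum = 157 + 3384 + 3474 + 137 + 2222 = 9374

9374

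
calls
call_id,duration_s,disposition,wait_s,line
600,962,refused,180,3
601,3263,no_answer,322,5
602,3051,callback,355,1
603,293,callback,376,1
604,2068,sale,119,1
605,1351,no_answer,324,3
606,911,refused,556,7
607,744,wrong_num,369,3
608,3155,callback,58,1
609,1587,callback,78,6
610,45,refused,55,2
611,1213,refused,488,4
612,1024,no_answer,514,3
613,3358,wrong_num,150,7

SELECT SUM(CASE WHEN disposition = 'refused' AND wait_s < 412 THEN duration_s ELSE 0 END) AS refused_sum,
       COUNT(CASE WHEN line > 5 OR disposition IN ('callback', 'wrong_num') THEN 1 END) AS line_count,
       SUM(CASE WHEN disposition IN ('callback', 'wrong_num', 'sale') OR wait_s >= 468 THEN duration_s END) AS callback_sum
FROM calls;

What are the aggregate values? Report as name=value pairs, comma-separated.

refused_sum=1007, line_count=7, callback_sum=17404

[refused_sum: disposition = 'refused' AND wait_s < 412]
call_id=600: ✓ → 962
call_id=601: ✗
call_id=602: ✗
call_id=603: ✗
call_id=604: ✗
call_id=605: ✗
call_id=606: ✗
call_id=607: ✗
call_id=608: ✗
call_id=609: ✗
call_id=610: ✓ → 45
call_id=611: ✗
call_id=612: ✗
call_id=613: ✗
refused_sum = 962 + 45 = 1007
—
[line_count: line > 5 OR disposition IN ('callback', 'wrong_num')]
call_id=600: ✗
call_id=601: ✗
call_id=602: ✓ → 1
call_id=603: ✓ → 1
call_id=604: ✗
call_id=605: ✗
call_id=606: ✓ → 1
call_id=607: ✓ → 1
call_id=608: ✓ → 1
call_id=609: ✓ → 1
call_id=610: ✗
call_id=611: ✗
call_id=612: ✗
call_id=613: ✓ → 1
line_count = COUNT(1, 1, 1, 1, 1, 1, 1) = 7
—
[callback_sum: disposition IN ('callback', 'wrong_num', 'sale') OR wait_s >= 468]
call_id=600: ✗
call_id=601: ✗
call_id=602: ✓ → 3051
call_id=603: ✓ → 293
call_id=604: ✓ → 2068
call_id=605: ✗
call_id=606: ✓ → 911
call_id=607: ✓ → 744
call_id=608: ✓ → 3155
call_id=609: ✓ → 1587
call_id=610: ✗
call_id=611: ✓ → 1213
call_id=612: ✓ → 1024
call_id=613: ✓ → 3358
callback_sum = 3051 + 293 + 2068 + 911 + 744 + 3155 + 1587 + 1213 + 1024 + 3358 = 17404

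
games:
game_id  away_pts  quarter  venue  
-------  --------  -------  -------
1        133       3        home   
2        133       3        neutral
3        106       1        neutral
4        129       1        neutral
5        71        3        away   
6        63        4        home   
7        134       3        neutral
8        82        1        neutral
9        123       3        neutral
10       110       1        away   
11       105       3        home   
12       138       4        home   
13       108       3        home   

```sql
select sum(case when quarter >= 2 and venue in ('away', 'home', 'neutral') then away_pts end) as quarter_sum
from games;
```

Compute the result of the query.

game_id=1: ✓ → 133
game_id=2: ✓ → 133
game_id=3: ✗
game_id=4: ✗
game_id=5: ✓ → 71
game_id=6: ✓ → 63
game_id=7: ✓ → 134
game_id=8: ✗
game_id=9: ✓ → 123
game_id=10: ✗
game_id=11: ✓ → 105
game_id=12: ✓ → 138
game_id=13: ✓ → 108
quarter_sum = 133 + 133 + 71 + 63 + 134 + 123 + 105 + 138 + 108 = 1008

1008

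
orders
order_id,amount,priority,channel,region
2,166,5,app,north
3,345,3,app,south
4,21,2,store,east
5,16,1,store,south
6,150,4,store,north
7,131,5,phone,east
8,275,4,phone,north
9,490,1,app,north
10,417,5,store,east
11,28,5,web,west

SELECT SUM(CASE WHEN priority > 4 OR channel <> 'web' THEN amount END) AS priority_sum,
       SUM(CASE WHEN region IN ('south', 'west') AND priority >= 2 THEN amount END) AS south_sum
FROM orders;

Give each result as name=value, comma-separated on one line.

priority_sum=2039, south_sum=373

[priority_sum: priority > 4 OR channel <> 'web']
order_id=2: ✓ → 166
order_id=3: ✓ → 345
order_id=4: ✓ → 21
order_id=5: ✓ → 16
order_id=6: ✓ → 150
order_id=7: ✓ → 131
order_id=8: ✓ → 275
order_id=9: ✓ → 490
order_id=10: ✓ → 417
order_id=11: ✓ → 28
priority_sum = 166 + 345 + 21 + 16 + 150 + 131 + 275 + 490 + 417 + 28 = 2039
—
[south_sum: region IN ('south', 'west') AND priority >= 2]
order_id=2: ✗
order_id=3: ✓ → 345
order_id=4: ✗
order_id=5: ✗
order_id=6: ✗
order_id=7: ✗
order_id=8: ✗
order_id=9: ✗
order_id=10: ✗
order_id=11: ✓ → 28
south_sum = 345 + 28 = 373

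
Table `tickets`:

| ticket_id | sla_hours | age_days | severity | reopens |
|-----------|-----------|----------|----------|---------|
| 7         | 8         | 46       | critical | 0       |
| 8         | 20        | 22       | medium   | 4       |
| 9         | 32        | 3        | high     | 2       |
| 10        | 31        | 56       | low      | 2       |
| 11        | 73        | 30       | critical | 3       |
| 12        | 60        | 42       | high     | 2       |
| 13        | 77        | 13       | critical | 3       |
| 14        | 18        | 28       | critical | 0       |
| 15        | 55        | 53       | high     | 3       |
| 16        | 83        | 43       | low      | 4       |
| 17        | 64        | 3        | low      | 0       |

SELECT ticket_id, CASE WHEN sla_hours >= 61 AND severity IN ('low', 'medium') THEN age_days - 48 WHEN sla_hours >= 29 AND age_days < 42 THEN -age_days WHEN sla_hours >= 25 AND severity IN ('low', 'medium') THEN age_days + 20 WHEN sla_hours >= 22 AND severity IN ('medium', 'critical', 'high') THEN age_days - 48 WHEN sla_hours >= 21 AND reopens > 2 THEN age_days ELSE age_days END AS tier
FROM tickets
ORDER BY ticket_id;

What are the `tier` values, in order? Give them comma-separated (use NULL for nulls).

ticket_id=7: ELSE → 46
ticket_id=8: ELSE → 22
ticket_id=9: sla_hours >= 29 AND age_days < 42 → -3
ticket_id=10: sla_hours >= 25 AND severity IN ('low', 'medium') → 76
ticket_id=11: sla_hours >= 29 AND age_days < 42 → -30
ticket_id=12: sla_hours >= 22 AND severity IN ('medium', 'critical', 'high') → -6
ticket_id=13: sla_hours >= 29 AND age_days < 42 → -13
ticket_id=14: ELSE → 28
ticket_id=15: sla_hours >= 22 AND severity IN ('medium', 'critical', 'high') → 5
ticket_id=16: sla_hours >= 61 AND severity IN ('low', 'medium') → -5
ticket_id=17: sla_hours >= 61 AND severity IN ('low', 'medium') → -45

46, 22, -3, 76, -30, -6, -13, 28, 5, -5, -45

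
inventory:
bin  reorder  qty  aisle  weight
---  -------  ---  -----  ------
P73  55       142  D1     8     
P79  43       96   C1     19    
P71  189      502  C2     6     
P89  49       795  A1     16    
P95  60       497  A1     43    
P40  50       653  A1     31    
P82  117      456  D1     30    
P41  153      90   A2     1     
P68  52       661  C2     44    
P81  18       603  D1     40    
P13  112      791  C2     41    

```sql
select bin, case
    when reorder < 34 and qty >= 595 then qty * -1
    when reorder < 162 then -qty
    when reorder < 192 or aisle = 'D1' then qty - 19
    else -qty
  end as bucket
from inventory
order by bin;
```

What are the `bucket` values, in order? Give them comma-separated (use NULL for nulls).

-791, -653, -90, -661, 483, -142, -96, -603, -456, -795, -497

bin=P13: reorder < 162 → -791
bin=P40: reorder < 162 → -653
bin=P41: reorder < 162 → -90
bin=P68: reorder < 162 → -661
bin=P71: reorder < 192 or aisle = 'D1' → 483
bin=P73: reorder < 162 → -142
bin=P79: reorder < 162 → -96
bin=P81: reorder < 34 and qty >= 595 → -603
bin=P82: reorder < 162 → -456
bin=P89: reorder < 162 → -795
bin=P95: reorder < 162 → -497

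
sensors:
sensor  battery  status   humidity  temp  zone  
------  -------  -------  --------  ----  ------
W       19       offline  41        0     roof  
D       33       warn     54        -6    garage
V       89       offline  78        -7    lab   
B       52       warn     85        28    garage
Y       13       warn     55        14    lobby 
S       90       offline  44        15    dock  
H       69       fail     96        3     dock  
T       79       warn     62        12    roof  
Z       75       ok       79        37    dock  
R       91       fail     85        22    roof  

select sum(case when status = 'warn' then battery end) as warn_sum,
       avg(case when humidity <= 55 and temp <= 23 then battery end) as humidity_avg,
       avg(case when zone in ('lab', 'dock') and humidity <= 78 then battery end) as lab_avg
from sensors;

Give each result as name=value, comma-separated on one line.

[warn_sum: status = 'warn']
sensor=W: ✗
sensor=D: ✓ → 33
sensor=V: ✗
sensor=B: ✓ → 52
sensor=Y: ✓ → 13
sensor=S: ✗
sensor=H: ✗
sensor=T: ✓ → 79
sensor=Z: ✗
sensor=R: ✗
warn_sum = 33 + 52 + 13 + 79 = 177
—
[humidity_avg: humidity <= 55 and temp <= 23]
sensor=W: ✓ → 19
sensor=D: ✓ → 33
sensor=V: ✗
sensor=B: ✗
sensor=Y: ✓ → 13
sensor=S: ✓ → 90
sensor=H: ✗
sensor=T: ✗
sensor=Z: ✗
sensor=R: ✗
humidity_avg = (19 + 33 + 13 + 90) / 4 = 38.75
—
[lab_avg: zone in ('lab', 'dock') and humidity <= 78]
sensor=W: ✗
sensor=D: ✗
sensor=V: ✓ → 89
sensor=B: ✗
sensor=Y: ✗
sensor=S: ✓ → 90
sensor=H: ✗
sensor=T: ✗
sensor=Z: ✗
sensor=R: ✗
lab_avg = (89 + 90) / 2 = 89.5

warn_sum=177, humidity_avg=38.75, lab_avg=89.5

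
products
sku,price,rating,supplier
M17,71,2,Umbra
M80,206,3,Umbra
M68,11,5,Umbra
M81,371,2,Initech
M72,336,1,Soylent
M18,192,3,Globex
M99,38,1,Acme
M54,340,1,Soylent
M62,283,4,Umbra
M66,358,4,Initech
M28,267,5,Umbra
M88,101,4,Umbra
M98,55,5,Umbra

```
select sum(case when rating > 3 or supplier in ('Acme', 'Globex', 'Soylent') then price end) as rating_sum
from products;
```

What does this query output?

sku=M17: ✗
sku=M80: ✗
sku=M68: ✓ → 11
sku=M81: ✗
sku=M72: ✓ → 336
sku=M18: ✓ → 192
sku=M99: ✓ → 38
sku=M54: ✓ → 340
sku=M62: ✓ → 283
sku=M66: ✓ → 358
sku=M28: ✓ → 267
sku=M88: ✓ → 101
sku=M98: ✓ → 55
rating_sum = 11 + 336 + 192 + 38 + 340 + 283 + 358 + 267 + 101 + 55 = 1981

1981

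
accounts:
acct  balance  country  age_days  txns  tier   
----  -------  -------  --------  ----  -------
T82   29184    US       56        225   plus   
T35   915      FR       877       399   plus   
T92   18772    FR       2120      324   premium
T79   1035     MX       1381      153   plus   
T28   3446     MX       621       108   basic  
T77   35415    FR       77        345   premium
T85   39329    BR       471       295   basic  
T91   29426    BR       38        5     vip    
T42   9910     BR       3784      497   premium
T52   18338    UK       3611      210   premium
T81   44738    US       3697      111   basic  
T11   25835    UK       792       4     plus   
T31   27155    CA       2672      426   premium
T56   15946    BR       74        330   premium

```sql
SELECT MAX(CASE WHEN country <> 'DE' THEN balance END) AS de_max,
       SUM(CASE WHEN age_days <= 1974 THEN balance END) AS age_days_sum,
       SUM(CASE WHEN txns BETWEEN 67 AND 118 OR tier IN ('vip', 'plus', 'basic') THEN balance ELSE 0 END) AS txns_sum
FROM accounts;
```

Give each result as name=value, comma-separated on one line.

[de_max: country <> 'DE']
acct=T82: ✓ → 29184
acct=T35: ✓ → 915
acct=T92: ✓ → 18772
acct=T79: ✓ → 1035
acct=T28: ✓ → 3446
acct=T77: ✓ → 35415
acct=T85: ✓ → 39329
acct=T91: ✓ → 29426
acct=T42: ✓ → 9910
acct=T52: ✓ → 18338
acct=T81: ✓ → 44738
acct=T11: ✓ → 25835
acct=T31: ✓ → 27155
acct=T56: ✓ → 15946
de_max = MAX(29184, 915, 18772, 1035, 3446, 35415, 39329, 29426, 9910, 18338, 44738, 25835, 27155, 15946) = 44738
—
[age_days_sum: age_days <= 1974]
acct=T82: ✓ → 29184
acct=T35: ✓ → 915
acct=T92: ✗
acct=T79: ✓ → 1035
acct=T28: ✓ → 3446
acct=T77: ✓ → 35415
acct=T85: ✓ → 39329
acct=T91: ✓ → 29426
acct=T42: ✗
acct=T52: ✗
acct=T81: ✗
acct=T11: ✓ → 25835
acct=T31: ✗
acct=T56: ✓ → 15946
age_days_sum = 29184 + 915 + 1035 + 3446 + 35415 + 39329 + 29426 + 25835 + 15946 = 180531
—
[txns_sum: txns BETWEEN 67 AND 118 OR tier IN ('vip', 'plus', 'basic')]
acct=T82: ✓ → 29184
acct=T35: ✓ → 915
acct=T92: ✗
acct=T79: ✓ → 1035
acct=T28: ✓ → 3446
acct=T77: ✗
acct=T85: ✓ → 39329
acct=T91: ✓ → 29426
acct=T42: ✗
acct=T52: ✗
acct=T81: ✓ → 44738
acct=T11: ✓ → 25835
acct=T31: ✗
acct=T56: ✗
txns_sum = 29184 + 915 + 1035 + 3446 + 39329 + 29426 + 44738 + 25835 = 173908

de_max=44738, age_days_sum=180531, txns_sum=173908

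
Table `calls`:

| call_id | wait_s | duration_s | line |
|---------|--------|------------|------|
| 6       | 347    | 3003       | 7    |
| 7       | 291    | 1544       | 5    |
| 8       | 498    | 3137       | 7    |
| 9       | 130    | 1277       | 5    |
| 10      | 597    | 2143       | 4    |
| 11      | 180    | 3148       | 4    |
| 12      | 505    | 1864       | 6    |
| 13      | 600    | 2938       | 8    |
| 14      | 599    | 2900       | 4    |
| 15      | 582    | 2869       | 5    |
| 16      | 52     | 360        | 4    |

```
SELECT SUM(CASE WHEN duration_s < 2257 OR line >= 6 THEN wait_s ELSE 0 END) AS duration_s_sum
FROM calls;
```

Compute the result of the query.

call_id=6: ✓ → 347
call_id=7: ✓ → 291
call_id=8: ✓ → 498
call_id=9: ✓ → 130
call_id=10: ✓ → 597
call_id=11: ✗
call_id=12: ✓ → 505
call_id=13: ✓ → 600
call_id=14: ✗
call_id=15: ✗
call_id=16: ✓ → 52
duration_s_sum = 347 + 291 + 498 + 130 + 597 + 505 + 600 + 52 = 3020

3020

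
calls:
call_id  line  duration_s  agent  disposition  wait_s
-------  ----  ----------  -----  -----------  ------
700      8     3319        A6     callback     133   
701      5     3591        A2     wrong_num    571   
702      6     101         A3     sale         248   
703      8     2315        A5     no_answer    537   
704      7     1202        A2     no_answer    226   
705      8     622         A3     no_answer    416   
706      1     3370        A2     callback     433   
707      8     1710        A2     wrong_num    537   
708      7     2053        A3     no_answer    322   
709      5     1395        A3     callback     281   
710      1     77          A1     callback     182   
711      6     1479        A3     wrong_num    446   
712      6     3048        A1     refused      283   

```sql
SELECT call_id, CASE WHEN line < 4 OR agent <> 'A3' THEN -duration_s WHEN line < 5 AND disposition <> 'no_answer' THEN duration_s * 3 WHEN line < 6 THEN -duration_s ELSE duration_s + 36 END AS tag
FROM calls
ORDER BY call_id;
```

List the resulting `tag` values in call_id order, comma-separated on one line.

call_id=700: line < 4 OR agent <> 'A3' → -3319
call_id=701: line < 4 OR agent <> 'A3' → -3591
call_id=702: ELSE → 137
call_id=703: line < 4 OR agent <> 'A3' → -2315
call_id=704: line < 4 OR agent <> 'A3' → -1202
call_id=705: ELSE → 658
call_id=706: line < 4 OR agent <> 'A3' → -3370
call_id=707: line < 4 OR agent <> 'A3' → -1710
call_id=708: ELSE → 2089
call_id=709: line < 6 → -1395
call_id=710: line < 4 OR agent <> 'A3' → -77
call_id=711: ELSE → 1515
call_id=712: line < 4 OR agent <> 'A3' → -3048

-3319, -3591, 137, -2315, -1202, 658, -3370, -1710, 2089, -1395, -77, 1515, -3048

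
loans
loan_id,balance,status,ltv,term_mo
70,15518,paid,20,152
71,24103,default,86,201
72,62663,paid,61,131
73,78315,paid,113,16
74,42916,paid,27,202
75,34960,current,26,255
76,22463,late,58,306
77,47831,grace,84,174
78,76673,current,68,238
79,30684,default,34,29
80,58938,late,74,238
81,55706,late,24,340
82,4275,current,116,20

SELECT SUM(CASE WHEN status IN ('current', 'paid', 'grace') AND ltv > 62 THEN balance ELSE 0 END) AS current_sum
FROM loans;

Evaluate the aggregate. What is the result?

207094

loan_id=70: ✗
loan_id=71: ✗
loan_id=72: ✗
loan_id=73: ✓ → 78315
loan_id=74: ✗
loan_id=75: ✗
loan_id=76: ✗
loan_id=77: ✓ → 47831
loan_id=78: ✓ → 76673
loan_id=79: ✗
loan_id=80: ✗
loan_id=81: ✗
loan_id=82: ✓ → 4275
current_sum = 78315 + 47831 + 76673 + 4275 = 207094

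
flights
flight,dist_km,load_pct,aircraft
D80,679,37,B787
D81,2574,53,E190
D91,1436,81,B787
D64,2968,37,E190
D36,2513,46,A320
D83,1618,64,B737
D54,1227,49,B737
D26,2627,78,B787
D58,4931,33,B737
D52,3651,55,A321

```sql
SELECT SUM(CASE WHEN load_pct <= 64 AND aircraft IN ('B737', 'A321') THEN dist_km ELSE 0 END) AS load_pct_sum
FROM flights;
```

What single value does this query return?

11427

flight=D80: ✗
flight=D81: ✗
flight=D91: ✗
flight=D64: ✗
flight=D36: ✗
flight=D83: ✓ → 1618
flight=D54: ✓ → 1227
flight=D26: ✗
flight=D58: ✓ → 4931
flight=D52: ✓ → 3651
load_pct_sum = 1618 + 1227 + 4931 + 3651 = 11427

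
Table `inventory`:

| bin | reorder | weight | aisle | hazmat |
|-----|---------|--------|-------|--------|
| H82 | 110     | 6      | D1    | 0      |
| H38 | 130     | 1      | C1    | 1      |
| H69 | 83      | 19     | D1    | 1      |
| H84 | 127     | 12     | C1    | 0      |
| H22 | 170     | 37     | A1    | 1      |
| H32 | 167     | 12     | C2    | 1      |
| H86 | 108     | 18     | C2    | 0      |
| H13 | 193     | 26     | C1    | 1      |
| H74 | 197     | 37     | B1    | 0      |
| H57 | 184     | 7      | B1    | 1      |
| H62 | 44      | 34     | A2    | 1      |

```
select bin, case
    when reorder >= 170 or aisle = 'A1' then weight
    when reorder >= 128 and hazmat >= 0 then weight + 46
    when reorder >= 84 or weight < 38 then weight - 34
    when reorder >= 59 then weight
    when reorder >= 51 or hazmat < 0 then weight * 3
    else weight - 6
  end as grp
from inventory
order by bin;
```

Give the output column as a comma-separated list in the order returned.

bin=H13: reorder >= 170 or aisle = 'A1' → 26
bin=H22: reorder >= 170 or aisle = 'A1' → 37
bin=H32: reorder >= 128 and hazmat >= 0 → 58
bin=H38: reorder >= 128 and hazmat >= 0 → 47
bin=H57: reorder >= 170 or aisle = 'A1' → 7
bin=H62: reorder >= 84 or weight < 38 → 0
bin=H69: reorder >= 84 or weight < 38 → -15
bin=H74: reorder >= 170 or aisle = 'A1' → 37
bin=H82: reorder >= 84 or weight < 38 → -28
bin=H84: reorder >= 84 or weight < 38 → -22
bin=H86: reorder >= 84 or weight < 38 → -16

26, 37, 58, 47, 7, 0, -15, 37, -28, -22, -16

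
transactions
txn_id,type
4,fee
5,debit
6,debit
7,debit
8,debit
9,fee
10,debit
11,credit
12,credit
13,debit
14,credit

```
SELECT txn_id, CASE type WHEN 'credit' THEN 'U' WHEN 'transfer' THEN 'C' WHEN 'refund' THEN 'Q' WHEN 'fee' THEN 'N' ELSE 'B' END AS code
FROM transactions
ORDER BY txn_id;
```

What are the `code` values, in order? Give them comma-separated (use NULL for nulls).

txn_id=4: type='fee' → N
txn_id=5: ELSE → B
txn_id=6: ELSE → B
txn_id=7: ELSE → B
txn_id=8: ELSE → B
txn_id=9: type='fee' → N
txn_id=10: ELSE → B
txn_id=11: type='credit' → U
txn_id=12: type='credit' → U
txn_id=13: ELSE → B
txn_id=14: type='credit' → U

N, B, B, B, B, N, B, U, U, B, U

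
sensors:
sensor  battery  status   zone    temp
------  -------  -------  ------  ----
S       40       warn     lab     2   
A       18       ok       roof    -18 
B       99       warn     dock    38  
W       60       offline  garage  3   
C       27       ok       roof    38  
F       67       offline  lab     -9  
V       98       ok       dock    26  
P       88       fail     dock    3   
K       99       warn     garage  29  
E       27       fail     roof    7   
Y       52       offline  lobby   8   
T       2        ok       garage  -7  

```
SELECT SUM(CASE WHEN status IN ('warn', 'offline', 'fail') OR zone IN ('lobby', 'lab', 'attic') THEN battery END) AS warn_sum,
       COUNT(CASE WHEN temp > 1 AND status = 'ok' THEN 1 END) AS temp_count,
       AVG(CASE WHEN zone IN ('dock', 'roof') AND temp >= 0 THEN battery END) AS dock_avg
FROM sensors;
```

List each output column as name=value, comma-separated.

warn_sum=532, temp_count=2, dock_avg=67.8

[warn_sum: status IN ('warn', 'offline', 'fail') OR zone IN ('lobby', 'lab', 'attic')]
sensor=S: ✓ → 40
sensor=A: ✗
sensor=B: ✓ → 99
sensor=W: ✓ → 60
sensor=C: ✗
sensor=F: ✓ → 67
sensor=V: ✗
sensor=P: ✓ → 88
sensor=K: ✓ → 99
sensor=E: ✓ → 27
sensor=Y: ✓ → 52
sensor=T: ✗
warn_sum = 40 + 99 + 60 + 67 + 88 + 99 + 27 + 52 = 532
—
[temp_count: temp > 1 AND status = 'ok']
sensor=S: ✗
sensor=A: ✗
sensor=B: ✗
sensor=W: ✗
sensor=C: ✓ → 1
sensor=F: ✗
sensor=V: ✓ → 1
sensor=P: ✗
sensor=K: ✗
sensor=E: ✗
sensor=Y: ✗
sensor=T: ✗
temp_count = COUNT(1, 1) = 2
—
[dock_avg: zone IN ('dock', 'roof') AND temp >= 0]
sensor=S: ✗
sensor=A: ✗
sensor=B: ✓ → 99
sensor=W: ✗
sensor=C: ✓ → 27
sensor=F: ✗
sensor=V: ✓ → 98
sensor=P: ✓ → 88
sensor=K: ✗
sensor=E: ✓ → 27
sensor=Y: ✗
sensor=T: ✗
dock_avg = (99 + 27 + 98 + 88 + 27) / 5 = 67.8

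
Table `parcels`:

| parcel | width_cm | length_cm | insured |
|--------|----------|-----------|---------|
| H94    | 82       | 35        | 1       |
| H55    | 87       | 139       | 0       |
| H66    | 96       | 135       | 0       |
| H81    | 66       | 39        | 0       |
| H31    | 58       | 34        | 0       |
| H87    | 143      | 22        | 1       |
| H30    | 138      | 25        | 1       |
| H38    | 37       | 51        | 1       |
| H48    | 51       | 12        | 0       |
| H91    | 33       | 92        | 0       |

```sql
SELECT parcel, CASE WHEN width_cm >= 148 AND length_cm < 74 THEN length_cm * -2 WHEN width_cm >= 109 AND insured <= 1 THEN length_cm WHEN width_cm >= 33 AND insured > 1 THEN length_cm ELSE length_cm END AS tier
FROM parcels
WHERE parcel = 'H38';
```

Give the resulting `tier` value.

51

parcel = H38: width_cm=37, length_cm=51, insured=1.
width_cm >= 148 AND length_cm < 74 → false
width_cm >= 109 AND insured <= 1 → false
width_cm >= 33 AND insured > 1 → false
No prior WHEN matched → ELSE → 51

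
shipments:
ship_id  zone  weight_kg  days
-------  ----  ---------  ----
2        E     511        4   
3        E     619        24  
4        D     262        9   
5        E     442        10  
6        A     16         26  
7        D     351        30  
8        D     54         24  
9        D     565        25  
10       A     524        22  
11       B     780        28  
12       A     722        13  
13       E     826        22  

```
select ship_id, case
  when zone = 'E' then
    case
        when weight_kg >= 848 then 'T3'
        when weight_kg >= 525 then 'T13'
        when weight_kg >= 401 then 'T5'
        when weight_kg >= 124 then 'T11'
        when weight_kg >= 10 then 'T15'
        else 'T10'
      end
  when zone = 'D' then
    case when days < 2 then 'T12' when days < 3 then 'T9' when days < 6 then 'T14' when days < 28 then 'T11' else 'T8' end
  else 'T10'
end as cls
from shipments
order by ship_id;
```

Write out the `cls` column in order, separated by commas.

ship_id=2: zone='E' → inner[weight_kg >= 401] → T5
ship_id=3: zone='E' → inner[weight_kg >= 525] → T13
ship_id=4: zone='D' → inner[days < 28] → T11
ship_id=5: zone='E' → inner[weight_kg >= 401] → T5
ship_id=6: zone='A' → outer ELSE → T10
ship_id=7: zone='D' → inner[ELSE] → T8
ship_id=8: zone='D' → inner[days < 28] → T11
ship_id=9: zone='D' → inner[days < 28] → T11
ship_id=10: zone='A' → outer ELSE → T10
ship_id=11: zone='B' → outer ELSE → T10
ship_id=12: zone='A' → outer ELSE → T10
ship_id=13: zone='E' → inner[weight_kg >= 525] → T13

T5, T13, T11, T5, T10, T8, T11, T11, T10, T10, T10, T13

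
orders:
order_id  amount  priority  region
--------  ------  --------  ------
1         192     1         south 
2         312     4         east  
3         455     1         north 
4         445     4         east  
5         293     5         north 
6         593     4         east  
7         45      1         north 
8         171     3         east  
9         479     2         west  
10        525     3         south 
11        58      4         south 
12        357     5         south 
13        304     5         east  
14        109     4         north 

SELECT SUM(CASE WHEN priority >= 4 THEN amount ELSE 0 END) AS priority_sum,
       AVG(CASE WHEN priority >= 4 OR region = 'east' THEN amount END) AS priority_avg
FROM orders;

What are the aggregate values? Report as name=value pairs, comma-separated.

priority_sum=2471, priority_avg=293.5555555556

[priority_sum: priority >= 4]
order_id=1: ✗
order_id=2: ✓ → 312
order_id=3: ✗
order_id=4: ✓ → 445
order_id=5: ✓ → 293
order_id=6: ✓ → 593
order_id=7: ✗
order_id=8: ✗
order_id=9: ✗
order_id=10: ✗
order_id=11: ✓ → 58
order_id=12: ✓ → 357
order_id=13: ✓ → 304
order_id=14: ✓ → 109
priority_sum = 312 + 445 + 293 + 593 + 58 + 357 + 304 + 109 = 2471
—
[priority_avg: priority >= 4 OR region = 'east']
order_id=1: ✗
order_id=2: ✓ → 312
order_id=3: ✗
order_id=4: ✓ → 445
order_id=5: ✓ → 293
order_id=6: ✓ → 593
order_id=7: ✗
order_id=8: ✓ → 171
order_id=9: ✗
order_id=10: ✗
order_id=11: ✓ → 58
order_id=12: ✓ → 357
order_id=13: ✓ → 304
order_id=14: ✓ → 109
priority_avg = (312 + 445 + 293 + 593 + 171 + 58 + 357 + 304 + 109) / 9 = 293.5555555556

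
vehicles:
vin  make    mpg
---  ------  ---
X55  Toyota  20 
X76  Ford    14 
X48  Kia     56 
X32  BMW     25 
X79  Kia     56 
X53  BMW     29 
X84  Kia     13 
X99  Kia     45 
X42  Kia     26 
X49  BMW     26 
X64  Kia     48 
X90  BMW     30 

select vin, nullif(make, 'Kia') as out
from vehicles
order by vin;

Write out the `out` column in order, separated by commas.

BMW, NULL, NULL, BMW, BMW, Toyota, NULL, Ford, NULL, NULL, BMW, NULL

vin=X32: make=BMW vs Kia: differ → BMW
vin=X42: make=Kia vs Kia: equal → NULL
vin=X48: make=Kia vs Kia: equal → NULL
vin=X49: make=BMW vs Kia: differ → BMW
vin=X53: make=BMW vs Kia: differ → BMW
vin=X55: make=Toyota vs Kia: differ → Toyota
vin=X64: make=Kia vs Kia: equal → NULL
vin=X76: make=Ford vs Kia: differ → Ford
vin=X79: make=Kia vs Kia: equal → NULL
vin=X84: make=Kia vs Kia: equal → NULL
vin=X90: make=BMW vs Kia: differ → BMW
vin=X99: make=Kia vs Kia: equal → NULL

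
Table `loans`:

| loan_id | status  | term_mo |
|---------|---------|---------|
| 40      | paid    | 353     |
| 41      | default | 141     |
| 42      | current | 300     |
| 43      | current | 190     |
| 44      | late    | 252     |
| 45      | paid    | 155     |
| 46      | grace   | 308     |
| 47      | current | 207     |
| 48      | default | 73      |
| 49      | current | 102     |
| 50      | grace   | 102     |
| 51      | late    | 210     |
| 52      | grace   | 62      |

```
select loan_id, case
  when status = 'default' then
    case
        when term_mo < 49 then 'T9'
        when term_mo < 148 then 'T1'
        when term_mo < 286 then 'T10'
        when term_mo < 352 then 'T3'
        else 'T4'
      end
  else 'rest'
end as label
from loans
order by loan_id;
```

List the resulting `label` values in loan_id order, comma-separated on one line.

loan_id=40: status='paid' → outer ELSE → rest
loan_id=41: status='default' → inner[term_mo < 148] → T1
loan_id=42: status='current' → outer ELSE → rest
loan_id=43: status='current' → outer ELSE → rest
loan_id=44: status='late' → outer ELSE → rest
loan_id=45: status='paid' → outer ELSE → rest
loan_id=46: status='grace' → outer ELSE → rest
loan_id=47: status='current' → outer ELSE → rest
loan_id=48: status='default' → inner[term_mo < 148] → T1
loan_id=49: status='current' → outer ELSE → rest
loan_id=50: status='grace' → outer ELSE → rest
loan_id=51: status='late' → outer ELSE → rest
loan_id=52: status='grace' → outer ELSE → rest

rest, T1, rest, rest, rest, rest, rest, rest, T1, rest, rest, rest, rest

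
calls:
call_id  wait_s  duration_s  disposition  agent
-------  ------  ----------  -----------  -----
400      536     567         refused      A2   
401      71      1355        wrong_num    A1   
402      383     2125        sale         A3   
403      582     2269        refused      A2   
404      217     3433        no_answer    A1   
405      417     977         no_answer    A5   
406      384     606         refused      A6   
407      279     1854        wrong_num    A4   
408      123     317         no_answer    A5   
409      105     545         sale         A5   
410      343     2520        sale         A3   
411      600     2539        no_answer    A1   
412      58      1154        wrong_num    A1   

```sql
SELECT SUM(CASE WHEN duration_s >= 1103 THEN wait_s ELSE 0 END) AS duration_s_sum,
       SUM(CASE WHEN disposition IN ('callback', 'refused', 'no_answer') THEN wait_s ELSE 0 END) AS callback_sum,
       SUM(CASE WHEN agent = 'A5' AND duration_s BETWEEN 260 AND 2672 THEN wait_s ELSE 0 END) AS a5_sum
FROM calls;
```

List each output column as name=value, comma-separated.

[duration_s_sum: duration_s >= 1103]
call_id=400: ✗
call_id=401: ✓ → 71
call_id=402: ✓ → 383
call_id=403: ✓ → 582
call_id=404: ✓ → 217
call_id=405: ✗
call_id=406: ✗
call_id=407: ✓ → 279
call_id=408: ✗
call_id=409: ✗
call_id=410: ✓ → 343
call_id=411: ✓ → 600
call_id=412: ✓ → 58
duration_s_sum = 71 + 383 + 582 + 217 + 279 + 343 + 600 + 58 = 2533
—
[callback_sum: disposition IN ('callback', 'refused', 'no_answer')]
call_id=400: ✓ → 536
call_id=401: ✗
call_id=402: ✗
call_id=403: ✓ → 582
call_id=404: ✓ → 217
call_id=405: ✓ → 417
call_id=406: ✓ → 384
call_id=407: ✗
call_id=408: ✓ → 123
call_id=409: ✗
call_id=410: ✗
call_id=411: ✓ → 600
call_id=412: ✗
callback_sum = 536 + 582 + 217 + 417 + 384 + 123 + 600 = 2859
—
[a5_sum: agent = 'A5' AND duration_s BETWEEN 260 AND 2672]
call_id=400: ✗
call_id=401: ✗
call_id=402: ✗
call_id=403: ✗
call_id=404: ✗
call_id=405: ✓ → 417
call_id=406: ✗
call_id=407: ✗
call_id=408: ✓ → 123
call_id=409: ✓ → 105
call_id=410: ✗
call_id=411: ✗
call_id=412: ✗
a5_sum = 417 + 123 + 105 = 645

duration_s_sum=2533, callback_sum=2859, a5_sum=645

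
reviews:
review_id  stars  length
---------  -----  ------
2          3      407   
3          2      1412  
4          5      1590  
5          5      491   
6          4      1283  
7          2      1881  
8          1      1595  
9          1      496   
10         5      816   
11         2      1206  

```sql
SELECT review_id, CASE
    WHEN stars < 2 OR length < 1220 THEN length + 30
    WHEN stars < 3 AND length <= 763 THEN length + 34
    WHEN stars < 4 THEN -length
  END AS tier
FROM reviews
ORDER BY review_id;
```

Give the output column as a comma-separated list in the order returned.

review_id=2: stars < 2 OR length < 1220 → 437
review_id=3: stars < 4 → -1412
review_id=4: (no match → NULL) → NULL
review_id=5: stars < 2 OR length < 1220 → 521
review_id=6: (no match → NULL) → NULL
review_id=7: stars < 4 → -1881
review_id=8: stars < 2 OR length < 1220 → 1625
review_id=9: stars < 2 OR length < 1220 → 526
review_id=10: stars < 2 OR length < 1220 → 846
review_id=11: stars < 2 OR length < 1220 → 1236

437, -1412, NULL, 521, NULL, -1881, 1625, 526, 846, 1236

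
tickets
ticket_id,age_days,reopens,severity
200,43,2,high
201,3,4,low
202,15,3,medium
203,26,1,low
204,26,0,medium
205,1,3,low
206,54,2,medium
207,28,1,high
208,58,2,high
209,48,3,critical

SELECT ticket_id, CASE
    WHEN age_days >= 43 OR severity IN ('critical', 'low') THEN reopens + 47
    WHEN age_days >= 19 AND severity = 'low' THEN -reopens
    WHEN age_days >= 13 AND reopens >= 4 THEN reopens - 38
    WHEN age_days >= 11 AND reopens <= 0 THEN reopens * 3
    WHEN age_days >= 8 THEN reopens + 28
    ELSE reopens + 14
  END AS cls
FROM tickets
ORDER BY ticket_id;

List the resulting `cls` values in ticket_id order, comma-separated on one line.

ticket_id=200: age_days >= 43 OR severity IN ('critical', 'low') → 49
ticket_id=201: age_days >= 43 OR severity IN ('critical', 'low') → 51
ticket_id=202: age_days >= 8 → 31
ticket_id=203: age_days >= 43 OR severity IN ('critical', 'low') → 48
ticket_id=204: age_days >= 11 AND reopens <= 0 → 0
ticket_id=205: age_days >= 43 OR severity IN ('critical', 'low') → 50
ticket_id=206: age_days >= 43 OR severity IN ('critical', 'low') → 49
ticket_id=207: age_days >= 8 → 29
ticket_id=208: age_days >= 43 OR severity IN ('critical', 'low') → 49
ticket_id=209: age_days >= 43 OR severity IN ('critical', 'low') → 50

49, 51, 31, 48, 0, 50, 49, 29, 49, 50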